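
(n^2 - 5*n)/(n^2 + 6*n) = (n - 5)/(n + 6)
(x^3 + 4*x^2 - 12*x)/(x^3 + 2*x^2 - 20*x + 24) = x/(x - 2)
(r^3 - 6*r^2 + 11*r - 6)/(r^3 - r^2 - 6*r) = (r^2 - 3*r + 2)/(r*(r + 2))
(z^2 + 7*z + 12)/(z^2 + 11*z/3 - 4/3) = 3*(z + 3)/(3*z - 1)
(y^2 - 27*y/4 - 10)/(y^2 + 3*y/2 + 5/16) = 4*(y - 8)/(4*y + 1)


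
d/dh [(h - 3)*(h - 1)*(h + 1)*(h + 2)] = 4*h^3 - 3*h^2 - 14*h + 1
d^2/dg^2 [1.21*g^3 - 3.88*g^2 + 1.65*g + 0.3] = 7.26*g - 7.76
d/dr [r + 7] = 1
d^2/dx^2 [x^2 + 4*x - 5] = 2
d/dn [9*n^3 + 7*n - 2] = 27*n^2 + 7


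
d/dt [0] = 0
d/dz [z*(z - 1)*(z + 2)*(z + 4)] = 4*z^3 + 15*z^2 + 4*z - 8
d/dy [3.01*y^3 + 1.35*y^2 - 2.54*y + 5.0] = 9.03*y^2 + 2.7*y - 2.54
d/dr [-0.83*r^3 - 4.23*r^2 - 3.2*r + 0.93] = -2.49*r^2 - 8.46*r - 3.2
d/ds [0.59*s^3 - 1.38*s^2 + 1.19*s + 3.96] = 1.77*s^2 - 2.76*s + 1.19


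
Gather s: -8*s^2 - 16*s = -8*s^2 - 16*s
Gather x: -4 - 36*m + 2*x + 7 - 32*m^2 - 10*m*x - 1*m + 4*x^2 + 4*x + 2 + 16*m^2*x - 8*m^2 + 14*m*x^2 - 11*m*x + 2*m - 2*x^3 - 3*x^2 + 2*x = -40*m^2 - 35*m - 2*x^3 + x^2*(14*m + 1) + x*(16*m^2 - 21*m + 8) + 5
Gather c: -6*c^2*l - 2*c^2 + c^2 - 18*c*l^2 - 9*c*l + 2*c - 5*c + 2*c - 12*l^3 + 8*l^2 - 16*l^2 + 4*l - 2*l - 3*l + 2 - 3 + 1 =c^2*(-6*l - 1) + c*(-18*l^2 - 9*l - 1) - 12*l^3 - 8*l^2 - l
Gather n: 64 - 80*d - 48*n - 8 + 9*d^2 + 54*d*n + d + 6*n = 9*d^2 - 79*d + n*(54*d - 42) + 56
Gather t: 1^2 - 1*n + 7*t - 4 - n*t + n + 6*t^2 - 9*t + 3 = 6*t^2 + t*(-n - 2)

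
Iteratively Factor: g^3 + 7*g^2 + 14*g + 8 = (g + 2)*(g^2 + 5*g + 4) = (g + 1)*(g + 2)*(g + 4)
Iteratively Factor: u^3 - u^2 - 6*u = (u - 3)*(u^2 + 2*u) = (u - 3)*(u + 2)*(u)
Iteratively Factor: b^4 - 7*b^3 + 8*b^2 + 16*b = (b)*(b^3 - 7*b^2 + 8*b + 16) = b*(b - 4)*(b^2 - 3*b - 4) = b*(b - 4)*(b + 1)*(b - 4)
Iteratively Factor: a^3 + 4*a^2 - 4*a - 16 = (a - 2)*(a^2 + 6*a + 8) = (a - 2)*(a + 2)*(a + 4)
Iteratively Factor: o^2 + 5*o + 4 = (o + 4)*(o + 1)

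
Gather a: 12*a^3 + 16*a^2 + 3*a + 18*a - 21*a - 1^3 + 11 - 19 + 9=12*a^3 + 16*a^2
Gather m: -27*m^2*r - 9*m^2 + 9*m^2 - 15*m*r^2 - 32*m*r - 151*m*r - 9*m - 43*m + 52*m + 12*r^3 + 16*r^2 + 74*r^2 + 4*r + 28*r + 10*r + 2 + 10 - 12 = -27*m^2*r + m*(-15*r^2 - 183*r) + 12*r^3 + 90*r^2 + 42*r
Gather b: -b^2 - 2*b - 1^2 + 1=-b^2 - 2*b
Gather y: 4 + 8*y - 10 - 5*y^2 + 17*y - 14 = -5*y^2 + 25*y - 20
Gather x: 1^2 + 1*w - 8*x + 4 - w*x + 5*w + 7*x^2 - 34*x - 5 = 6*w + 7*x^2 + x*(-w - 42)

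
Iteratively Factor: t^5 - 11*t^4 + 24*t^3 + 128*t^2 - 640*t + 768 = (t - 4)*(t^4 - 7*t^3 - 4*t^2 + 112*t - 192) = (t - 4)*(t + 4)*(t^3 - 11*t^2 + 40*t - 48) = (t - 4)^2*(t + 4)*(t^2 - 7*t + 12) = (t - 4)^3*(t + 4)*(t - 3)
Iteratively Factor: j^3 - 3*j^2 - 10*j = (j)*(j^2 - 3*j - 10) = j*(j + 2)*(j - 5)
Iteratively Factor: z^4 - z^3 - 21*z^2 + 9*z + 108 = (z - 3)*(z^3 + 2*z^2 - 15*z - 36) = (z - 3)*(z + 3)*(z^2 - z - 12) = (z - 4)*(z - 3)*(z + 3)*(z + 3)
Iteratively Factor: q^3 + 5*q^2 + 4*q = (q + 4)*(q^2 + q) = q*(q + 4)*(q + 1)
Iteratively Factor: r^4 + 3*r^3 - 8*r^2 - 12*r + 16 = (r - 1)*(r^3 + 4*r^2 - 4*r - 16) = (r - 1)*(r + 4)*(r^2 - 4) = (r - 1)*(r + 2)*(r + 4)*(r - 2)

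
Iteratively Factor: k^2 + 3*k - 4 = (k - 1)*(k + 4)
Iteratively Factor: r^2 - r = (r)*(r - 1)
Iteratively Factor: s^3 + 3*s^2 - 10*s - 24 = (s - 3)*(s^2 + 6*s + 8) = (s - 3)*(s + 4)*(s + 2)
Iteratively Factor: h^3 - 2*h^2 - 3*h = (h)*(h^2 - 2*h - 3) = h*(h - 3)*(h + 1)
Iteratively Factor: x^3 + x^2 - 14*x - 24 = (x - 4)*(x^2 + 5*x + 6) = (x - 4)*(x + 3)*(x + 2)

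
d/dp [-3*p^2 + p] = 1 - 6*p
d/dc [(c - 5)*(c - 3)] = 2*c - 8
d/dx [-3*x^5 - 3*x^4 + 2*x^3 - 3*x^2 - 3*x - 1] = -15*x^4 - 12*x^3 + 6*x^2 - 6*x - 3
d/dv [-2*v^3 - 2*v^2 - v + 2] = -6*v^2 - 4*v - 1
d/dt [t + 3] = 1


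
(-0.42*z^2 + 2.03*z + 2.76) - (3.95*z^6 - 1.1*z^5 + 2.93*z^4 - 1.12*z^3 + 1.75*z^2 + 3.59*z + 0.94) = -3.95*z^6 + 1.1*z^5 - 2.93*z^4 + 1.12*z^3 - 2.17*z^2 - 1.56*z + 1.82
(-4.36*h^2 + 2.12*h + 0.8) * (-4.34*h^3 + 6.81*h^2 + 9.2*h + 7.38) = 18.9224*h^5 - 38.8924*h^4 - 29.1468*h^3 - 7.2248*h^2 + 23.0056*h + 5.904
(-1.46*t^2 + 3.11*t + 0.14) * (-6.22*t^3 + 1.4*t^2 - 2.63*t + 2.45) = 9.0812*t^5 - 21.3882*t^4 + 7.323*t^3 - 11.5603*t^2 + 7.2513*t + 0.343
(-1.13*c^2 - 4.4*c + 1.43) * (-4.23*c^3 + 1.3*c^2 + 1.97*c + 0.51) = 4.7799*c^5 + 17.143*c^4 - 13.995*c^3 - 7.3853*c^2 + 0.5731*c + 0.7293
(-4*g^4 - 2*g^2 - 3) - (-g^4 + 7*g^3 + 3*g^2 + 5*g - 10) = -3*g^4 - 7*g^3 - 5*g^2 - 5*g + 7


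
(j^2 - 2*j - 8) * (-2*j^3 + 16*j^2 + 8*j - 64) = -2*j^5 + 20*j^4 - 8*j^3 - 208*j^2 + 64*j + 512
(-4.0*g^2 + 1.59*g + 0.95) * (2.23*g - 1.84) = -8.92*g^3 + 10.9057*g^2 - 0.8071*g - 1.748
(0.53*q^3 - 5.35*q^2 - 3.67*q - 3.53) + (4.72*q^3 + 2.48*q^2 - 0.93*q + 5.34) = 5.25*q^3 - 2.87*q^2 - 4.6*q + 1.81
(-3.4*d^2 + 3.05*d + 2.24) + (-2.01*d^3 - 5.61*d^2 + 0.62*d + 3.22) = -2.01*d^3 - 9.01*d^2 + 3.67*d + 5.46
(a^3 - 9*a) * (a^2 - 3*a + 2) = a^5 - 3*a^4 - 7*a^3 + 27*a^2 - 18*a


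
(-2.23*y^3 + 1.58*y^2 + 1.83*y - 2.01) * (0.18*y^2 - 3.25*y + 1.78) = -0.4014*y^5 + 7.5319*y^4 - 8.775*y^3 - 3.4969*y^2 + 9.7899*y - 3.5778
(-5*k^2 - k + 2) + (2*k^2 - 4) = -3*k^2 - k - 2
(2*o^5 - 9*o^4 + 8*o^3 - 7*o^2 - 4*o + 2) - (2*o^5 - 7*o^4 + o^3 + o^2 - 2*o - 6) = -2*o^4 + 7*o^3 - 8*o^2 - 2*o + 8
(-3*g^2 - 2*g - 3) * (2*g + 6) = -6*g^3 - 22*g^2 - 18*g - 18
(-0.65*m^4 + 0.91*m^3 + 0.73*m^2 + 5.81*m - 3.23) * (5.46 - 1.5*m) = 0.975*m^5 - 4.914*m^4 + 3.8736*m^3 - 4.7292*m^2 + 36.5676*m - 17.6358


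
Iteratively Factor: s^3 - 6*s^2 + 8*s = (s - 2)*(s^2 - 4*s) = (s - 4)*(s - 2)*(s)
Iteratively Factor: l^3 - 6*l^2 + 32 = (l - 4)*(l^2 - 2*l - 8) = (l - 4)^2*(l + 2)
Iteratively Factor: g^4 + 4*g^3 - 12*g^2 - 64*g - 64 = (g + 2)*(g^3 + 2*g^2 - 16*g - 32) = (g + 2)^2*(g^2 - 16) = (g + 2)^2*(g + 4)*(g - 4)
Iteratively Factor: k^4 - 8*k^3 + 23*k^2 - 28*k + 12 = (k - 2)*(k^3 - 6*k^2 + 11*k - 6) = (k - 3)*(k - 2)*(k^2 - 3*k + 2) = (k - 3)*(k - 2)*(k - 1)*(k - 2)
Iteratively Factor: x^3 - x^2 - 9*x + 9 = (x - 3)*(x^2 + 2*x - 3) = (x - 3)*(x + 3)*(x - 1)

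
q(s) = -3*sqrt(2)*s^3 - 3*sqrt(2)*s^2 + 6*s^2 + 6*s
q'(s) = -9*sqrt(2)*s^2 - 6*sqrt(2)*s + 12*s + 6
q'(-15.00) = -2910.50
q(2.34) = -30.70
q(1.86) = -10.06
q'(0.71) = 2.08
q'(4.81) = -271.57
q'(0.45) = 5.00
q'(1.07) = -4.81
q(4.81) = -402.62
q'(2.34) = -55.47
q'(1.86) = -31.50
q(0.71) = 3.63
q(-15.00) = 14624.32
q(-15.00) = 14624.32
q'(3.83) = -167.24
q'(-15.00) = -2910.50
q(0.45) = 2.67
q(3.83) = -189.60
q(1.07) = 3.23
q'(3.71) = -156.15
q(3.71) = -170.20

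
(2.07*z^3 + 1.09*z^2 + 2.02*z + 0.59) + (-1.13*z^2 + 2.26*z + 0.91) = 2.07*z^3 - 0.0399999999999998*z^2 + 4.28*z + 1.5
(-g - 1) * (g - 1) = 1 - g^2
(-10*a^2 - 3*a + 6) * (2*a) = -20*a^3 - 6*a^2 + 12*a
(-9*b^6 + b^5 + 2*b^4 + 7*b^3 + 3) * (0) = 0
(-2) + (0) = -2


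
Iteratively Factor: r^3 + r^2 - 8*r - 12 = (r + 2)*(r^2 - r - 6) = (r - 3)*(r + 2)*(r + 2)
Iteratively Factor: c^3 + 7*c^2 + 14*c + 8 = (c + 1)*(c^2 + 6*c + 8) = (c + 1)*(c + 4)*(c + 2)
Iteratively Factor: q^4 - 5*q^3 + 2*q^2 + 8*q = (q + 1)*(q^3 - 6*q^2 + 8*q) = (q - 2)*(q + 1)*(q^2 - 4*q) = q*(q - 2)*(q + 1)*(q - 4)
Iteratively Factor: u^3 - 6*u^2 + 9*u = (u - 3)*(u^2 - 3*u) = u*(u - 3)*(u - 3)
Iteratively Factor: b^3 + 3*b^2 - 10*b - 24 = (b + 2)*(b^2 + b - 12) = (b + 2)*(b + 4)*(b - 3)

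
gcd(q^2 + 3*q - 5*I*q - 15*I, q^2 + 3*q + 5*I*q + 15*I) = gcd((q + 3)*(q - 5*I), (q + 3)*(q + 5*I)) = q + 3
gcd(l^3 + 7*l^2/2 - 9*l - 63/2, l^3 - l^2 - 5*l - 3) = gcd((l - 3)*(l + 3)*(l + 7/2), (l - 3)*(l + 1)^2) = l - 3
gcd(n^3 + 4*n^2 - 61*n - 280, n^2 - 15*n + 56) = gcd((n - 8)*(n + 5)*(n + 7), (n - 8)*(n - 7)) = n - 8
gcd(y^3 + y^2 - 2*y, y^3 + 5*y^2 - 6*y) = y^2 - y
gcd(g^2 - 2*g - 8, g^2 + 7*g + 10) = g + 2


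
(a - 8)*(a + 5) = a^2 - 3*a - 40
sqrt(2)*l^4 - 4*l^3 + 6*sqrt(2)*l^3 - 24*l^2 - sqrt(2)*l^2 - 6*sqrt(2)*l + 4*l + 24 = (l - 1)*(l + 6)*(l - 2*sqrt(2))*(sqrt(2)*l + sqrt(2))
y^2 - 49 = (y - 7)*(y + 7)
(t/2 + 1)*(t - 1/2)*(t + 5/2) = t^3/2 + 2*t^2 + 11*t/8 - 5/4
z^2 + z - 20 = (z - 4)*(z + 5)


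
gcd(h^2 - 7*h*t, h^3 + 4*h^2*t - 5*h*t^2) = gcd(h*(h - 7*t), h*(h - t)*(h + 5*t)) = h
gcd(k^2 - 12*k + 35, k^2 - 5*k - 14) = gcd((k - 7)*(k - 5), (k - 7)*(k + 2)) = k - 7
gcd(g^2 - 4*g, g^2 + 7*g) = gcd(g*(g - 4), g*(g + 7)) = g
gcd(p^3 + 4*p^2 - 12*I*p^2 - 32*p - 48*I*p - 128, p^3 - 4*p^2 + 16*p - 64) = p - 4*I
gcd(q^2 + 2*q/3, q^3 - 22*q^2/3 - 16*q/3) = q^2 + 2*q/3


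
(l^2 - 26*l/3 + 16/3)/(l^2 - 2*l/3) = (l - 8)/l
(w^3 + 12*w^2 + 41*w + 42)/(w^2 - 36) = (w^3 + 12*w^2 + 41*w + 42)/(w^2 - 36)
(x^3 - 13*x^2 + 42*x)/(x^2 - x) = (x^2 - 13*x + 42)/(x - 1)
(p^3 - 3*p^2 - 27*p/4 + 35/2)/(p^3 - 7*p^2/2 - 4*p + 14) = (p + 5/2)/(p + 2)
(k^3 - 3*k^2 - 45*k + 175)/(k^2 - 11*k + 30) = (k^2 + 2*k - 35)/(k - 6)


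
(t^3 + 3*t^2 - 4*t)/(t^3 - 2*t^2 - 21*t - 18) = t*(-t^2 - 3*t + 4)/(-t^3 + 2*t^2 + 21*t + 18)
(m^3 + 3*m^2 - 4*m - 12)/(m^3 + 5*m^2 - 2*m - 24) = (m + 2)/(m + 4)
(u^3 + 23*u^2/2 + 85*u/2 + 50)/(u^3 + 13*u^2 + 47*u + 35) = (u^2 + 13*u/2 + 10)/(u^2 + 8*u + 7)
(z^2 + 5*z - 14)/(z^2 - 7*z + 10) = (z + 7)/(z - 5)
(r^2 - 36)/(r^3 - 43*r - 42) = (r - 6)/(r^2 - 6*r - 7)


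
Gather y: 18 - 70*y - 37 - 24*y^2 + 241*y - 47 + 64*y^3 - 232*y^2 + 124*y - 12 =64*y^3 - 256*y^2 + 295*y - 78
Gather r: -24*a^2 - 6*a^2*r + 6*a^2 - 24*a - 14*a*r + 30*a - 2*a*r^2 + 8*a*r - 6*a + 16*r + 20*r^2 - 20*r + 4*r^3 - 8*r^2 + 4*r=-18*a^2 + 4*r^3 + r^2*(12 - 2*a) + r*(-6*a^2 - 6*a)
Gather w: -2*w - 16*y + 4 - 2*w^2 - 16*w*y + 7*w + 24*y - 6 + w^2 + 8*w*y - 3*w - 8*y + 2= -w^2 + w*(2 - 8*y)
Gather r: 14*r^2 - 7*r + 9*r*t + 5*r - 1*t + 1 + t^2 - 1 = 14*r^2 + r*(9*t - 2) + t^2 - t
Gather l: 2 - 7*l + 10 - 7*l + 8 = 20 - 14*l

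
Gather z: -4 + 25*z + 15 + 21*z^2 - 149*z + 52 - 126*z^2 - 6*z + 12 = -105*z^2 - 130*z + 75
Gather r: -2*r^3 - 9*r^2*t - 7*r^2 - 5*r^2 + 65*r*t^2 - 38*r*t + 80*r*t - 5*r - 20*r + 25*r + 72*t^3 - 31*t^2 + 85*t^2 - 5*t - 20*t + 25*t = -2*r^3 + r^2*(-9*t - 12) + r*(65*t^2 + 42*t) + 72*t^3 + 54*t^2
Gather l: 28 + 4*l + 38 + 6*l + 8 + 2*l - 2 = 12*l + 72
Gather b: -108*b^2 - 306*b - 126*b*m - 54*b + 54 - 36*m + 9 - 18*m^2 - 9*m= -108*b^2 + b*(-126*m - 360) - 18*m^2 - 45*m + 63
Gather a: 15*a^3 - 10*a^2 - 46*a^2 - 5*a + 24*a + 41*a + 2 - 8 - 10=15*a^3 - 56*a^2 + 60*a - 16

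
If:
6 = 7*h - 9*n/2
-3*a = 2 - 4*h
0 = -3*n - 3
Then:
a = -8/21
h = 3/14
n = -1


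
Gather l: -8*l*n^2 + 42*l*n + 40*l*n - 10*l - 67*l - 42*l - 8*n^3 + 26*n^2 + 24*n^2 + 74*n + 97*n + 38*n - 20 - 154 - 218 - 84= l*(-8*n^2 + 82*n - 119) - 8*n^3 + 50*n^2 + 209*n - 476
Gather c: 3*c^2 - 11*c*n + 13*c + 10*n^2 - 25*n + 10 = 3*c^2 + c*(13 - 11*n) + 10*n^2 - 25*n + 10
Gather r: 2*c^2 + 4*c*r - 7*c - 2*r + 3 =2*c^2 - 7*c + r*(4*c - 2) + 3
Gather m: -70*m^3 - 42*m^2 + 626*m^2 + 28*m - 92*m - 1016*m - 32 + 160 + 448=-70*m^3 + 584*m^2 - 1080*m + 576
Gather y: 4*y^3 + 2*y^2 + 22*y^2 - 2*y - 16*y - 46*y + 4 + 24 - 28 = 4*y^3 + 24*y^2 - 64*y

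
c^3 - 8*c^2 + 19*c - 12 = (c - 4)*(c - 3)*(c - 1)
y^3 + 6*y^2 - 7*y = y*(y - 1)*(y + 7)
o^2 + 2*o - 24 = (o - 4)*(o + 6)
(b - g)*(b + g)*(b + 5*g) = b^3 + 5*b^2*g - b*g^2 - 5*g^3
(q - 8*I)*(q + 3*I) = q^2 - 5*I*q + 24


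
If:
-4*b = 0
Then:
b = 0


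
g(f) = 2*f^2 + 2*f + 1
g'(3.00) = 14.00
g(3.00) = 25.00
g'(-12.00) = -46.00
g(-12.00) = 265.00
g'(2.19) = 10.76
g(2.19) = 14.97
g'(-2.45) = -7.80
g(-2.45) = 8.10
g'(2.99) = 13.96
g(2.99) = 24.86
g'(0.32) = 3.28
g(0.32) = 1.84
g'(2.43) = 11.72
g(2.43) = 17.67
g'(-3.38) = -11.52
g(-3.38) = 17.09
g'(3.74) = 16.96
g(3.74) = 36.46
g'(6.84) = 29.36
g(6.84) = 108.25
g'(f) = 4*f + 2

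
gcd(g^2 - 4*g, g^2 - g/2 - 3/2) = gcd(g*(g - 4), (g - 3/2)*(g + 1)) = 1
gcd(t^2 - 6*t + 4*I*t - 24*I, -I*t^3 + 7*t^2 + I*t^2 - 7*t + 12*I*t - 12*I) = t + 4*I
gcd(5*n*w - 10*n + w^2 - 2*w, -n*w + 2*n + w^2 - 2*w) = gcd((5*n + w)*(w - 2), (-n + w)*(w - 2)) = w - 2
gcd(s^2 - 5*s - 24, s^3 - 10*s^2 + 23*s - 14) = 1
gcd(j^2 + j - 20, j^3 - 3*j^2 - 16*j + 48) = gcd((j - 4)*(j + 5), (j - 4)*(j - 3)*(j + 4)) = j - 4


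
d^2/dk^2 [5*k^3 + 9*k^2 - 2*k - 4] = 30*k + 18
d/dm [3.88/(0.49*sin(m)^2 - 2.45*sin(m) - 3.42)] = (9.506 - 3.8024*sin(m))*cos(m)/(-0.49*sin(m)^2 + 2.45*sin(m) + 3.42)^2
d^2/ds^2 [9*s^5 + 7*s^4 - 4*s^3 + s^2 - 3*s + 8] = 180*s^3 + 84*s^2 - 24*s + 2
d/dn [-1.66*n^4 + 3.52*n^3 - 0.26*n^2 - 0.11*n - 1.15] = -6.64*n^3 + 10.56*n^2 - 0.52*n - 0.11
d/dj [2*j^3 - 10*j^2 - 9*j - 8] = 6*j^2 - 20*j - 9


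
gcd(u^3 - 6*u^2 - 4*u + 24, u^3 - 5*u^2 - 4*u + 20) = u^2 - 4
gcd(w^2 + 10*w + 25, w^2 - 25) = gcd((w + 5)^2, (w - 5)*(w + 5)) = w + 5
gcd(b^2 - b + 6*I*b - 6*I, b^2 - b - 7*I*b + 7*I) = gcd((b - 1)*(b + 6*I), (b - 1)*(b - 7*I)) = b - 1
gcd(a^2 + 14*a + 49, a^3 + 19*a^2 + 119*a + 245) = a^2 + 14*a + 49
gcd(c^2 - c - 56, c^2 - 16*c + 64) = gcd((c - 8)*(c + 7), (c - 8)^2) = c - 8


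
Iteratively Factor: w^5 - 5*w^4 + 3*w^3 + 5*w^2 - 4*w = (w - 1)*(w^4 - 4*w^3 - w^2 + 4*w) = (w - 1)*(w + 1)*(w^3 - 5*w^2 + 4*w) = w*(w - 1)*(w + 1)*(w^2 - 5*w + 4) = w*(w - 4)*(w - 1)*(w + 1)*(w - 1)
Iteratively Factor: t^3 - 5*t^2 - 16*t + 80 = (t - 5)*(t^2 - 16) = (t - 5)*(t - 4)*(t + 4)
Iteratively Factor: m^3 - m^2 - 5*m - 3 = (m + 1)*(m^2 - 2*m - 3) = (m + 1)^2*(m - 3)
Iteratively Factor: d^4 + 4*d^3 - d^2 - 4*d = (d)*(d^3 + 4*d^2 - d - 4) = d*(d + 1)*(d^2 + 3*d - 4) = d*(d - 1)*(d + 1)*(d + 4)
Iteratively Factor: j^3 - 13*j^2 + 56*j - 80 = (j - 4)*(j^2 - 9*j + 20) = (j - 5)*(j - 4)*(j - 4)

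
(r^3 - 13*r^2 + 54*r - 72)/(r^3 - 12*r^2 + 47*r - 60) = (r - 6)/(r - 5)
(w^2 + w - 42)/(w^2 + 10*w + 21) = (w - 6)/(w + 3)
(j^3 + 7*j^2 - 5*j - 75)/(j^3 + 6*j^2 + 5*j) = (j^2 + 2*j - 15)/(j*(j + 1))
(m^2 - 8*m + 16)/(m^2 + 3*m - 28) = (m - 4)/(m + 7)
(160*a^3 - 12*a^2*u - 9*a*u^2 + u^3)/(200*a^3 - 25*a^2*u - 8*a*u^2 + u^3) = (4*a + u)/(5*a + u)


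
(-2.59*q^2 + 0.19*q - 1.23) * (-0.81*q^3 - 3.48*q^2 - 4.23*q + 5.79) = 2.0979*q^5 + 8.8593*q^4 + 11.2908*q^3 - 11.5194*q^2 + 6.303*q - 7.1217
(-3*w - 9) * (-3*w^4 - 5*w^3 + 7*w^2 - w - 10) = 9*w^5 + 42*w^4 + 24*w^3 - 60*w^2 + 39*w + 90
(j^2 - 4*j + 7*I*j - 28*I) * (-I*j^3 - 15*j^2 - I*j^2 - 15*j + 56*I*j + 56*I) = -I*j^5 - 8*j^4 + 3*I*j^4 + 24*j^3 - 45*I*j^3 - 360*j^2 + 147*I*j^2 + 1176*j + 196*I*j + 1568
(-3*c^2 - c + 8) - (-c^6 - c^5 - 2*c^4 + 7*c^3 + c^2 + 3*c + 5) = c^6 + c^5 + 2*c^4 - 7*c^3 - 4*c^2 - 4*c + 3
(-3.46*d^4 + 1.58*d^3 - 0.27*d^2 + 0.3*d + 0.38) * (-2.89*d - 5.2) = 9.9994*d^5 + 13.4258*d^4 - 7.4357*d^3 + 0.537*d^2 - 2.6582*d - 1.976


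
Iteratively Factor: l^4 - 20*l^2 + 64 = (l + 4)*(l^3 - 4*l^2 - 4*l + 16) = (l - 4)*(l + 4)*(l^2 - 4) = (l - 4)*(l - 2)*(l + 4)*(l + 2)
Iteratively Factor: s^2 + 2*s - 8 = (s + 4)*(s - 2)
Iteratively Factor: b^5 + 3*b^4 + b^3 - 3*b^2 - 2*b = (b + 1)*(b^4 + 2*b^3 - b^2 - 2*b) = (b - 1)*(b + 1)*(b^3 + 3*b^2 + 2*b) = (b - 1)*(b + 1)*(b + 2)*(b^2 + b) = b*(b - 1)*(b + 1)*(b + 2)*(b + 1)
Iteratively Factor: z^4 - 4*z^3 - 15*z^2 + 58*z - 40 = (z - 1)*(z^3 - 3*z^2 - 18*z + 40) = (z - 5)*(z - 1)*(z^2 + 2*z - 8) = (z - 5)*(z - 2)*(z - 1)*(z + 4)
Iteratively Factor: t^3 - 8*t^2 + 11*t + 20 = (t - 4)*(t^2 - 4*t - 5) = (t - 5)*(t - 4)*(t + 1)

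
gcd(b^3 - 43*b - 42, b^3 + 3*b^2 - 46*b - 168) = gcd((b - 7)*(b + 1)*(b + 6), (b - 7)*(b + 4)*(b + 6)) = b^2 - b - 42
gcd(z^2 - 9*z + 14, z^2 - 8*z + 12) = z - 2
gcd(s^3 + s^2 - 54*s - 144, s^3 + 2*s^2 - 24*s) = s + 6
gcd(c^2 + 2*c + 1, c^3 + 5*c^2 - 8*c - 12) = c + 1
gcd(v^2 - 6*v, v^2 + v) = v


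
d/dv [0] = 0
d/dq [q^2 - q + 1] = 2*q - 1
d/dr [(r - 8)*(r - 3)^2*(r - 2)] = 4*r^3 - 48*r^2 + 170*r - 186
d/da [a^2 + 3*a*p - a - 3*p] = 2*a + 3*p - 1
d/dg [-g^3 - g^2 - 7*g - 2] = -3*g^2 - 2*g - 7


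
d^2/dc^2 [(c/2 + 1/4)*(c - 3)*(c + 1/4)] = 3*c - 9/4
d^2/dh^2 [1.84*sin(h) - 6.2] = -1.84*sin(h)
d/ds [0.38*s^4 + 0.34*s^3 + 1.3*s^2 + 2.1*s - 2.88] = 1.52*s^3 + 1.02*s^2 + 2.6*s + 2.1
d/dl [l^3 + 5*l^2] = l*(3*l + 10)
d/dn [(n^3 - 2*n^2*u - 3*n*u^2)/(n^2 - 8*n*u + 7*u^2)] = (n^4 - 16*n^3*u + 40*n^2*u^2 - 28*n*u^3 - 21*u^4)/(n^4 - 16*n^3*u + 78*n^2*u^2 - 112*n*u^3 + 49*u^4)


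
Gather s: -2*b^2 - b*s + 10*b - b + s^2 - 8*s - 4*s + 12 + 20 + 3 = -2*b^2 + 9*b + s^2 + s*(-b - 12) + 35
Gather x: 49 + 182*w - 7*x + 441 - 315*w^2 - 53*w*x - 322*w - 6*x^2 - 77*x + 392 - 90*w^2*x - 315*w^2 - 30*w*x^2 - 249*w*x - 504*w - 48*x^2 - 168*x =-630*w^2 - 644*w + x^2*(-30*w - 54) + x*(-90*w^2 - 302*w - 252) + 882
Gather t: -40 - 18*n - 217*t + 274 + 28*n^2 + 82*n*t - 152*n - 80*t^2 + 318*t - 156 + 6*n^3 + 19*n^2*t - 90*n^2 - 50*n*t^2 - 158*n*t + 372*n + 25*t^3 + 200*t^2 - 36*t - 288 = 6*n^3 - 62*n^2 + 202*n + 25*t^3 + t^2*(120 - 50*n) + t*(19*n^2 - 76*n + 65) - 210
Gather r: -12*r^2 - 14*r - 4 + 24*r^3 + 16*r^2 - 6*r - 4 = 24*r^3 + 4*r^2 - 20*r - 8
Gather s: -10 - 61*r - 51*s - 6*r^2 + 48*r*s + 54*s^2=-6*r^2 - 61*r + 54*s^2 + s*(48*r - 51) - 10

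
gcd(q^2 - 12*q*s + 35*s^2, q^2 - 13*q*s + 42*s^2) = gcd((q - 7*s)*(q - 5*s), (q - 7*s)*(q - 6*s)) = q - 7*s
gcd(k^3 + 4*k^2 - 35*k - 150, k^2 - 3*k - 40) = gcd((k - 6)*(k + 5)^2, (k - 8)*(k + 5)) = k + 5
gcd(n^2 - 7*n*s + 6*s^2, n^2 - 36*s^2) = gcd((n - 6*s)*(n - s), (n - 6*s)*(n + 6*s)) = -n + 6*s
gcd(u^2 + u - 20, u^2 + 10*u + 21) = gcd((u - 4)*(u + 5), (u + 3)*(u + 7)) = 1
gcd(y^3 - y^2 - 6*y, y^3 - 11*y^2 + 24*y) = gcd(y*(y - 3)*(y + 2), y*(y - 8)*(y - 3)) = y^2 - 3*y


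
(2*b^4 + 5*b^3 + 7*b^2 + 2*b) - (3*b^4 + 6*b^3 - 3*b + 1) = -b^4 - b^3 + 7*b^2 + 5*b - 1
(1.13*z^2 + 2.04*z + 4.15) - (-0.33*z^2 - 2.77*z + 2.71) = 1.46*z^2 + 4.81*z + 1.44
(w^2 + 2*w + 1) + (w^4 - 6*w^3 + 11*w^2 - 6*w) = w^4 - 6*w^3 + 12*w^2 - 4*w + 1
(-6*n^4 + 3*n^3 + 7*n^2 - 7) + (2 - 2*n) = -6*n^4 + 3*n^3 + 7*n^2 - 2*n - 5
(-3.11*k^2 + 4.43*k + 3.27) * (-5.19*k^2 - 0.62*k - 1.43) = 16.1409*k^4 - 21.0635*k^3 - 15.2706*k^2 - 8.3623*k - 4.6761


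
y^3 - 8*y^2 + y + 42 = (y - 7)*(y - 3)*(y + 2)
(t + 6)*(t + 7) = t^2 + 13*t + 42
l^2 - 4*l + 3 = (l - 3)*(l - 1)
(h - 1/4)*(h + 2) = h^2 + 7*h/4 - 1/2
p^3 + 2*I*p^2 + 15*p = p*(p - 3*I)*(p + 5*I)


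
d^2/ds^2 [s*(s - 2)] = 2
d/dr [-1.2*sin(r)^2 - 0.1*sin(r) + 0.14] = -(2.4*sin(r) + 0.1)*cos(r)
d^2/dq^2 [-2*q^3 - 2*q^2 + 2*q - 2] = -12*q - 4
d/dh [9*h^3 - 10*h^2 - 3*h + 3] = 27*h^2 - 20*h - 3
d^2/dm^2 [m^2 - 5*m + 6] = 2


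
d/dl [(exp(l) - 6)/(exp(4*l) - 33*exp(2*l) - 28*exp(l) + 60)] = 3*(-exp(2*l) - 4*exp(l) - 1)*exp(l)/(exp(6*l) + 12*exp(5*l) + 42*exp(4*l) + 16*exp(3*l) - 111*exp(2*l) - 60*exp(l) + 100)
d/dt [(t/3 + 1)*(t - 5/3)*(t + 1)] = t^2 + 14*t/9 - 11/9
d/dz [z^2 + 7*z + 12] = 2*z + 7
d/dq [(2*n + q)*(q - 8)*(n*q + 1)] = n*(2*n + q)*(q - 8) + (2*n + q)*(n*q + 1) + (q - 8)*(n*q + 1)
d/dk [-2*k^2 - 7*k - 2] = -4*k - 7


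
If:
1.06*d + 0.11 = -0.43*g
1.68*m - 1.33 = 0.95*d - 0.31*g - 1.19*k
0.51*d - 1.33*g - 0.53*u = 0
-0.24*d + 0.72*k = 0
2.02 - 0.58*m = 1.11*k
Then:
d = 1.86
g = -4.84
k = 0.62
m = 2.30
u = 13.93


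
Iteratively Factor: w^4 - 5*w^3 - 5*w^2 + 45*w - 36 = (w - 1)*(w^3 - 4*w^2 - 9*w + 36) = (w - 3)*(w - 1)*(w^2 - w - 12) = (w - 4)*(w - 3)*(w - 1)*(w + 3)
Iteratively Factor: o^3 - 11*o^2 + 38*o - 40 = (o - 5)*(o^2 - 6*o + 8) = (o - 5)*(o - 2)*(o - 4)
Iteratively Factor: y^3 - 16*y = (y - 4)*(y^2 + 4*y) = (y - 4)*(y + 4)*(y)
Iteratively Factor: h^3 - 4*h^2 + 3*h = (h - 1)*(h^2 - 3*h) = (h - 3)*(h - 1)*(h)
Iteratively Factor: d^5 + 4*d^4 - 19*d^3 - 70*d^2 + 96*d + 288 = (d + 2)*(d^4 + 2*d^3 - 23*d^2 - 24*d + 144) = (d + 2)*(d + 4)*(d^3 - 2*d^2 - 15*d + 36) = (d - 3)*(d + 2)*(d + 4)*(d^2 + d - 12) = (d - 3)*(d + 2)*(d + 4)^2*(d - 3)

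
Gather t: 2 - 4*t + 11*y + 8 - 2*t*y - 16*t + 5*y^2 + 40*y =t*(-2*y - 20) + 5*y^2 + 51*y + 10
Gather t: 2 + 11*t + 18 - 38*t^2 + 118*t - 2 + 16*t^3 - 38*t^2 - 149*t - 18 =16*t^3 - 76*t^2 - 20*t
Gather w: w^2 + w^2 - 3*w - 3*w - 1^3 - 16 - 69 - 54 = 2*w^2 - 6*w - 140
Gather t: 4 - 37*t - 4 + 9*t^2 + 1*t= 9*t^2 - 36*t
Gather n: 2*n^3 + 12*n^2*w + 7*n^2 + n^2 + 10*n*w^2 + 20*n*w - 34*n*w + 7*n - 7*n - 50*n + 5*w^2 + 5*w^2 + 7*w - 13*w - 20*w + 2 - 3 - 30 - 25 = 2*n^3 + n^2*(12*w + 8) + n*(10*w^2 - 14*w - 50) + 10*w^2 - 26*w - 56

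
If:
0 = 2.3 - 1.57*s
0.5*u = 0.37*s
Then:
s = 1.46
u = 1.08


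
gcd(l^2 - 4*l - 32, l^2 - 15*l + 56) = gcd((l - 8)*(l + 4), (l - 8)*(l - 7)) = l - 8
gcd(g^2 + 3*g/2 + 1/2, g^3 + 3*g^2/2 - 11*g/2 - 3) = g + 1/2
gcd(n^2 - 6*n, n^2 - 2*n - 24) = n - 6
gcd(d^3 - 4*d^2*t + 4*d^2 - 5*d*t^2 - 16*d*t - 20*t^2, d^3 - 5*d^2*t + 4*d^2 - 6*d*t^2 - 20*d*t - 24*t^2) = d^2 + d*t + 4*d + 4*t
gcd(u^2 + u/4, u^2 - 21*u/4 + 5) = 1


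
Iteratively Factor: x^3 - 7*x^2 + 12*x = (x - 4)*(x^2 - 3*x) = x*(x - 4)*(x - 3)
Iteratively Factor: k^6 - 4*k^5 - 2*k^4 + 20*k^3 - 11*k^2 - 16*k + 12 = (k - 1)*(k^5 - 3*k^4 - 5*k^3 + 15*k^2 + 4*k - 12) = (k - 1)*(k + 2)*(k^4 - 5*k^3 + 5*k^2 + 5*k - 6) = (k - 2)*(k - 1)*(k + 2)*(k^3 - 3*k^2 - k + 3) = (k - 2)*(k - 1)^2*(k + 2)*(k^2 - 2*k - 3) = (k - 3)*(k - 2)*(k - 1)^2*(k + 2)*(k + 1)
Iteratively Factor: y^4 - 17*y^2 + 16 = (y - 1)*(y^3 + y^2 - 16*y - 16) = (y - 4)*(y - 1)*(y^2 + 5*y + 4) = (y - 4)*(y - 1)*(y + 4)*(y + 1)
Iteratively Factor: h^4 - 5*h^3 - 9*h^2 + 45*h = (h + 3)*(h^3 - 8*h^2 + 15*h) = (h - 5)*(h + 3)*(h^2 - 3*h) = h*(h - 5)*(h + 3)*(h - 3)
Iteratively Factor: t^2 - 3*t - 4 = (t + 1)*(t - 4)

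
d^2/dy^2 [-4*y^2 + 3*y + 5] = -8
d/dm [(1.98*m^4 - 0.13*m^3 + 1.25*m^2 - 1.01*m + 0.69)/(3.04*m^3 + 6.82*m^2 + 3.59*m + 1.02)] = (6.0192*m^6 + 27.0072*m^5 + 16.638*m^4 + 13.2858*m^3 + 4.6851*m^2 - 6.8616*m - 3.5073)/(9.2416*m^6 + 41.4656*m^5 + 68.3396*m^4 + 55.1692*m^3 + 26.8009*m^2 + 7.3236*m + 1.0404)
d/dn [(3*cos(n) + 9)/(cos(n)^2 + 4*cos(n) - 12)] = 3*(cos(n)^2 + 6*cos(n) + 24)*sin(n)/(cos(n)^2 + 4*cos(n) - 12)^2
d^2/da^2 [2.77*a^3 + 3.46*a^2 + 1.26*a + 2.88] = 16.62*a + 6.92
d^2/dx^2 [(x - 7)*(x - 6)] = 2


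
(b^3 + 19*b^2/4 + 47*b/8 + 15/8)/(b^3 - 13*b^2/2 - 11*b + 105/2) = (8*b^2 + 14*b + 5)/(4*(2*b^2 - 19*b + 35))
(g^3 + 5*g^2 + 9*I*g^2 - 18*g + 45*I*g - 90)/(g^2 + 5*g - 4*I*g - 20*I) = (g^2 + 9*I*g - 18)/(g - 4*I)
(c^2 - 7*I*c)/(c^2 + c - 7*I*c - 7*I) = c/(c + 1)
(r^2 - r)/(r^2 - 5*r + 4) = r/(r - 4)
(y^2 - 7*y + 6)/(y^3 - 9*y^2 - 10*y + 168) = (y - 1)/(y^2 - 3*y - 28)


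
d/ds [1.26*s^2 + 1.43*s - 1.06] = 2.52*s + 1.43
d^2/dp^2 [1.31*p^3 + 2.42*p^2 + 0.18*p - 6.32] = 7.86*p + 4.84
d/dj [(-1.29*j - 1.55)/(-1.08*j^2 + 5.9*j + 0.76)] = (-1.3932*j^2 - 3.348*j + 8.1646)/(1.1664*j^4 - 12.744*j^3 + 33.1684*j^2 + 8.968*j + 0.5776)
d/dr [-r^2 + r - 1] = 1 - 2*r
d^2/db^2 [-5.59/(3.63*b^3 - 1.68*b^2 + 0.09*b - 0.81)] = ((121.7502*b - 18.7824)*(3.63*b^3 - 1.68*b^2 + 0.09*b - 0.81) - 5.59*(10.89*b^2 - 3.36*b + 0.09)*(21.78*b^2 - 6.72*b + 0.18))/(3.63*b^3 - 1.68*b^2 + 0.09*b - 0.81)^3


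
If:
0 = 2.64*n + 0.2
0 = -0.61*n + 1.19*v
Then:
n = -0.08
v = -0.04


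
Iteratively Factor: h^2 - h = (h - 1)*(h)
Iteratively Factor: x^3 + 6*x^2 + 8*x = (x)*(x^2 + 6*x + 8) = x*(x + 4)*(x + 2)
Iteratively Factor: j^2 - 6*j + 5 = (j - 5)*(j - 1)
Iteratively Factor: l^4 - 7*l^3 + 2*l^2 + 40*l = (l - 4)*(l^3 - 3*l^2 - 10*l) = (l - 4)*(l + 2)*(l^2 - 5*l) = (l - 5)*(l - 4)*(l + 2)*(l)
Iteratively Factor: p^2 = (p)*(p)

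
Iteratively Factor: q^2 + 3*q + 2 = (q + 2)*(q + 1)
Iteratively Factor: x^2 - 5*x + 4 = (x - 1)*(x - 4)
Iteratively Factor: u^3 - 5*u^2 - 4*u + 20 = (u - 5)*(u^2 - 4) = (u - 5)*(u + 2)*(u - 2)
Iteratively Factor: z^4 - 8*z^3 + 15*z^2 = (z - 3)*(z^3 - 5*z^2) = z*(z - 3)*(z^2 - 5*z) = z*(z - 5)*(z - 3)*(z)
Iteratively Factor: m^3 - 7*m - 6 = (m + 2)*(m^2 - 2*m - 3) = (m + 1)*(m + 2)*(m - 3)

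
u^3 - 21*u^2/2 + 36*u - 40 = (u - 4)^2*(u - 5/2)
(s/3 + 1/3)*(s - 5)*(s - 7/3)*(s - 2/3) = s^4/3 - 7*s^3/3 + 77*s^2/27 + 79*s/27 - 70/27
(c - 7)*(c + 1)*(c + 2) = c^3 - 4*c^2 - 19*c - 14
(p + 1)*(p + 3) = p^2 + 4*p + 3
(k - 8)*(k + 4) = k^2 - 4*k - 32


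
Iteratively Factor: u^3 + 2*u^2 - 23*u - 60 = (u + 3)*(u^2 - u - 20) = (u - 5)*(u + 3)*(u + 4)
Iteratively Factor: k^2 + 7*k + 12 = (k + 3)*(k + 4)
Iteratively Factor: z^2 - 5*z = (z)*(z - 5)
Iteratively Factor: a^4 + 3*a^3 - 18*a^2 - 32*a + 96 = (a + 4)*(a^3 - a^2 - 14*a + 24) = (a - 2)*(a + 4)*(a^2 + a - 12) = (a - 3)*(a - 2)*(a + 4)*(a + 4)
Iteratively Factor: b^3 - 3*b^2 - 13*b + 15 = (b - 5)*(b^2 + 2*b - 3) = (b - 5)*(b - 1)*(b + 3)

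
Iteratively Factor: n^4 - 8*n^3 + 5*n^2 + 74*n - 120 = (n - 2)*(n^3 - 6*n^2 - 7*n + 60) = (n - 5)*(n - 2)*(n^2 - n - 12) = (n - 5)*(n - 2)*(n + 3)*(n - 4)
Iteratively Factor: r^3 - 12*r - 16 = (r + 2)*(r^2 - 2*r - 8) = (r - 4)*(r + 2)*(r + 2)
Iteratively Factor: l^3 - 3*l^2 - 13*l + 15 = (l - 5)*(l^2 + 2*l - 3) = (l - 5)*(l + 3)*(l - 1)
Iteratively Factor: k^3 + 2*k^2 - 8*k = (k + 4)*(k^2 - 2*k) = (k - 2)*(k + 4)*(k)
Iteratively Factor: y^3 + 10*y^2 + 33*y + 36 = (y + 4)*(y^2 + 6*y + 9) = (y + 3)*(y + 4)*(y + 3)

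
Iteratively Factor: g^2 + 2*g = (g + 2)*(g)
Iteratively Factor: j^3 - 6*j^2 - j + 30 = (j - 5)*(j^2 - j - 6) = (j - 5)*(j + 2)*(j - 3)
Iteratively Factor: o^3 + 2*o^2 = (o + 2)*(o^2) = o*(o + 2)*(o)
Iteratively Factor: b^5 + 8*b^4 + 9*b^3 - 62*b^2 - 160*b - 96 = (b + 1)*(b^4 + 7*b^3 + 2*b^2 - 64*b - 96) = (b + 1)*(b + 4)*(b^3 + 3*b^2 - 10*b - 24) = (b + 1)*(b + 4)^2*(b^2 - b - 6) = (b + 1)*(b + 2)*(b + 4)^2*(b - 3)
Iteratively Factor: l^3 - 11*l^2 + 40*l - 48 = (l - 4)*(l^2 - 7*l + 12) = (l - 4)^2*(l - 3)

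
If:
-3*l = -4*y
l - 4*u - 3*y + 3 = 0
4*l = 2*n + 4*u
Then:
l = 4*y/3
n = 7*y/2 - 3/2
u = 3/4 - 5*y/12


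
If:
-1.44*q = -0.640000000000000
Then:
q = 0.44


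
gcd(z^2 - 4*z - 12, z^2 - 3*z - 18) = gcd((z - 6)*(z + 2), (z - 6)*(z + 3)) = z - 6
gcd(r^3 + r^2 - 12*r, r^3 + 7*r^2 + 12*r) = r^2 + 4*r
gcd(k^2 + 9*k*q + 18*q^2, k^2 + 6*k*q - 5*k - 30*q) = k + 6*q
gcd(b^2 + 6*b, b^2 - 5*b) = b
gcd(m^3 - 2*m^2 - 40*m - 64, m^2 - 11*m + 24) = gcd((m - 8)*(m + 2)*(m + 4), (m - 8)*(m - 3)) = m - 8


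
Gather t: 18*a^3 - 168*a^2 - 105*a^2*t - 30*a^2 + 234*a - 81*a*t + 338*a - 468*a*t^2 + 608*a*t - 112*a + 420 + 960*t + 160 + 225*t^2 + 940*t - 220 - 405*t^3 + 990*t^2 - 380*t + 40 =18*a^3 - 198*a^2 + 460*a - 405*t^3 + t^2*(1215 - 468*a) + t*(-105*a^2 + 527*a + 1520) + 400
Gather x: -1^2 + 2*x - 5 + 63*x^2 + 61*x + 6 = 63*x^2 + 63*x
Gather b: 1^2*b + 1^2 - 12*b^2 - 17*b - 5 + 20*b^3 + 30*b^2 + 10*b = 20*b^3 + 18*b^2 - 6*b - 4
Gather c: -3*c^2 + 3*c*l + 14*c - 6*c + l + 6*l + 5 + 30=-3*c^2 + c*(3*l + 8) + 7*l + 35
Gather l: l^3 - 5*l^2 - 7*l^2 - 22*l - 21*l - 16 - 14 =l^3 - 12*l^2 - 43*l - 30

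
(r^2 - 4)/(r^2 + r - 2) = (r - 2)/(r - 1)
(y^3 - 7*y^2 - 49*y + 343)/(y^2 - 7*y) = y - 49/y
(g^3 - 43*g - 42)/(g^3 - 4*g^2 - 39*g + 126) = (g + 1)/(g - 3)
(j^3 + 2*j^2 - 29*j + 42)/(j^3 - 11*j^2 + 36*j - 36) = (j + 7)/(j - 6)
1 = 1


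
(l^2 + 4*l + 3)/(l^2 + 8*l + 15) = (l + 1)/(l + 5)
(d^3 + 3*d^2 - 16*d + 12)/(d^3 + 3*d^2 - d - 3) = (d^2 + 4*d - 12)/(d^2 + 4*d + 3)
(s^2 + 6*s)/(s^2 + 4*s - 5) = s*(s + 6)/(s^2 + 4*s - 5)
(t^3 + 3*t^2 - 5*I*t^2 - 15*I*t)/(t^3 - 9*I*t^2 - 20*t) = (t + 3)/(t - 4*I)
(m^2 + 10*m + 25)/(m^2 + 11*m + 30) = (m + 5)/(m + 6)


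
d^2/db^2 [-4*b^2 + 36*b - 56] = -8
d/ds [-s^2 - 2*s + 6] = -2*s - 2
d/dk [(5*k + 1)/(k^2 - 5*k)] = (-5*k^2 - 2*k + 5)/(k^2*(k^2 - 10*k + 25))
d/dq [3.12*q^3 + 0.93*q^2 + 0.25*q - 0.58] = 9.36*q^2 + 1.86*q + 0.25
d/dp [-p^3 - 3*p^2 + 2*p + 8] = -3*p^2 - 6*p + 2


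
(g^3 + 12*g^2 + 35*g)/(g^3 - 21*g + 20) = g*(g + 7)/(g^2 - 5*g + 4)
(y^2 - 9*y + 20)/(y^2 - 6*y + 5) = (y - 4)/(y - 1)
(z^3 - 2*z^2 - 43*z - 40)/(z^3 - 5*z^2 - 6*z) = (z^2 - 3*z - 40)/(z*(z - 6))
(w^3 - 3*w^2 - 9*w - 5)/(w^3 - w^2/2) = 2*(w^3 - 3*w^2 - 9*w - 5)/(w^2*(2*w - 1))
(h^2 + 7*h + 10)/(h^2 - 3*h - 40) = (h + 2)/(h - 8)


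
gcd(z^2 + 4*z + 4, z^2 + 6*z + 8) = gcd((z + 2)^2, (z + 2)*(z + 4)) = z + 2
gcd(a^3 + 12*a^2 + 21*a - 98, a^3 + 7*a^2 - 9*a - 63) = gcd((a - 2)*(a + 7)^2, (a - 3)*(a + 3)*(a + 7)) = a + 7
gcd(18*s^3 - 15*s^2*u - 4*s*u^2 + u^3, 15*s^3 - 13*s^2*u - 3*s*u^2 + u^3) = 3*s^2 - 2*s*u - u^2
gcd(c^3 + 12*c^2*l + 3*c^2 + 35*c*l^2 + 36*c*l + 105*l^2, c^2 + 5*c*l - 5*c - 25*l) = c + 5*l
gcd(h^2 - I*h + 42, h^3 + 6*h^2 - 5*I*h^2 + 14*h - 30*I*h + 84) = h - 7*I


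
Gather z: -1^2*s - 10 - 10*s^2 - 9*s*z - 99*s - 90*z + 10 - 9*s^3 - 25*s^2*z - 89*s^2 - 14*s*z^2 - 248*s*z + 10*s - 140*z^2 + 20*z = -9*s^3 - 99*s^2 - 90*s + z^2*(-14*s - 140) + z*(-25*s^2 - 257*s - 70)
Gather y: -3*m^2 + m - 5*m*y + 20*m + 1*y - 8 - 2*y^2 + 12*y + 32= -3*m^2 + 21*m - 2*y^2 + y*(13 - 5*m) + 24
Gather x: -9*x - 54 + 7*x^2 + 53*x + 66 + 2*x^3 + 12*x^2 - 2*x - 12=2*x^3 + 19*x^2 + 42*x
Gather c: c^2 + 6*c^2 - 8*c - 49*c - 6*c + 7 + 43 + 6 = 7*c^2 - 63*c + 56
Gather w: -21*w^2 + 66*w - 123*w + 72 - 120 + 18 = -21*w^2 - 57*w - 30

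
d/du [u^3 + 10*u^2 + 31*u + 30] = 3*u^2 + 20*u + 31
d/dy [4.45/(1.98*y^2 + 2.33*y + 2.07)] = (-17.622*y - 10.3685)/(1.98*y^2 + 2.33*y + 2.07)^2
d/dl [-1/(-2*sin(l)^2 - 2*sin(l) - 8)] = -(2*sin(l) + 1)*cos(l)/(2*(sin(l)^2 + sin(l) + 4)^2)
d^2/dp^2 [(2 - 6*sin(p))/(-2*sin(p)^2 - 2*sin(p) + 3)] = 2*(-12*sin(p)^5 + 28*sin(p)^4 - 72*sin(p)^3 - 14*sin(p)^2 + 63*sin(p) + 16)/(2*sin(p) - cos(2*p) - 2)^3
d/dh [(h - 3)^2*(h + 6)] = 3*h^2 - 27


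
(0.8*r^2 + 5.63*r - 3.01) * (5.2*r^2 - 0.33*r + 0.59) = 4.16*r^4 + 29.012*r^3 - 17.0379*r^2 + 4.315*r - 1.7759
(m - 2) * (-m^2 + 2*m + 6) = -m^3 + 4*m^2 + 2*m - 12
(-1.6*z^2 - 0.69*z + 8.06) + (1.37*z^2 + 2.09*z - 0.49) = -0.23*z^2 + 1.4*z + 7.57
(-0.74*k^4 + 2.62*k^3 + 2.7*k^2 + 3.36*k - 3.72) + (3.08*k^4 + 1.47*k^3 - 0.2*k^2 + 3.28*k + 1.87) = 2.34*k^4 + 4.09*k^3 + 2.5*k^2 + 6.64*k - 1.85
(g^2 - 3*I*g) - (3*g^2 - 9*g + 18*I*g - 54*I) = -2*g^2 + 9*g - 21*I*g + 54*I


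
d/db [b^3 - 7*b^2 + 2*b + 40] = 3*b^2 - 14*b + 2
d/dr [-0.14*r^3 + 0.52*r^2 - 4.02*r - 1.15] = -0.42*r^2 + 1.04*r - 4.02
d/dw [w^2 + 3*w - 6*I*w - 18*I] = 2*w + 3 - 6*I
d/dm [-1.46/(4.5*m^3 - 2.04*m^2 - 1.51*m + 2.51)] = (19.71*m^2 - 5.9568*m - 2.2046)/(4.5*m^3 - 2.04*m^2 - 1.51*m + 2.51)^2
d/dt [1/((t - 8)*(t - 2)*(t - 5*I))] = (-(t - 8)*(t - 2) - (t - 8)*(t - 5*I) - (t - 2)*(t - 5*I))/((t - 8)^2*(t - 2)^2*(t - 5*I)^2)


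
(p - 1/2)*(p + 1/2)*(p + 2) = p^3 + 2*p^2 - p/4 - 1/2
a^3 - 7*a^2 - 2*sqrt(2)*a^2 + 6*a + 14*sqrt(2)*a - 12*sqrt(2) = (a - 6)*(a - 1)*(a - 2*sqrt(2))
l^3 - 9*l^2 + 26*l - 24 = (l - 4)*(l - 3)*(l - 2)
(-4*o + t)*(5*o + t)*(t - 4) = -20*o^2*t + 80*o^2 + o*t^2 - 4*o*t + t^3 - 4*t^2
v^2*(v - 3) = v^3 - 3*v^2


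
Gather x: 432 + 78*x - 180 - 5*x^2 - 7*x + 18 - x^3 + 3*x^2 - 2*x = -x^3 - 2*x^2 + 69*x + 270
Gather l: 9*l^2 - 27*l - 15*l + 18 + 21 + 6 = 9*l^2 - 42*l + 45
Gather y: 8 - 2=6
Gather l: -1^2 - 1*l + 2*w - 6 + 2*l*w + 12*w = l*(2*w - 1) + 14*w - 7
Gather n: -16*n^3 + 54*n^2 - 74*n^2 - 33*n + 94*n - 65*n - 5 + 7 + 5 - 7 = -16*n^3 - 20*n^2 - 4*n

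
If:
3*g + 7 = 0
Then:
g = -7/3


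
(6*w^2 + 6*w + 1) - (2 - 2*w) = 6*w^2 + 8*w - 1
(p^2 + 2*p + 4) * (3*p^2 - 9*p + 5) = 3*p^4 - 3*p^3 - p^2 - 26*p + 20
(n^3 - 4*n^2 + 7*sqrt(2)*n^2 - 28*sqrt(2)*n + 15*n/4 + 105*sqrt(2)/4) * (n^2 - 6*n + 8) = n^5 - 10*n^4 + 7*sqrt(2)*n^4 - 70*sqrt(2)*n^3 + 143*n^3/4 - 109*n^2/2 + 1001*sqrt(2)*n^2/4 - 763*sqrt(2)*n/2 + 30*n + 210*sqrt(2)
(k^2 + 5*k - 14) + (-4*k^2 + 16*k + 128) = -3*k^2 + 21*k + 114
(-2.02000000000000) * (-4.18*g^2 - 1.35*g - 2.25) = 8.4436*g^2 + 2.727*g + 4.545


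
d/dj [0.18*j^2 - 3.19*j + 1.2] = 0.36*j - 3.19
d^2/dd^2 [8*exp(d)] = 8*exp(d)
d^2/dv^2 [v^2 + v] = 2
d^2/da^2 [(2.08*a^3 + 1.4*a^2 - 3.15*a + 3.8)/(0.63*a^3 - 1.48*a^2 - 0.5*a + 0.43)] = (1.77635683940025e-15*a^7 + 4.990104*a^6 - 3.57020999999999*a^5 + 31.605336*a^4 - 76.168156*a^3 + 55.6617*a^2 + 0.975072000000001*a + 5.89986)/(0.250047*a^9 - 1.762236*a^8 + 3.544506*a^7 + 0.0674090000000005*a^6 - 5.218692*a^5 + 0.902916*a^4 + 2.133661*a^3 - 0.498456*a^2 - 0.27735*a + 0.079507)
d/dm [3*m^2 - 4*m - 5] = 6*m - 4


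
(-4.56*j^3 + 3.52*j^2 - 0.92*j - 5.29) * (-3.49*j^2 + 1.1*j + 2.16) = 15.9144*j^5 - 17.3008*j^4 - 2.7668*j^3 + 25.0533*j^2 - 7.8062*j - 11.4264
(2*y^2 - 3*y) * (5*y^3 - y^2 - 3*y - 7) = 10*y^5 - 17*y^4 - 3*y^3 - 5*y^2 + 21*y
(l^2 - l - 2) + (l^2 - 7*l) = 2*l^2 - 8*l - 2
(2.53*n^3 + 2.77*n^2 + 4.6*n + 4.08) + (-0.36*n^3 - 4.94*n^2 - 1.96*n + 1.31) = 2.17*n^3 - 2.17*n^2 + 2.64*n + 5.39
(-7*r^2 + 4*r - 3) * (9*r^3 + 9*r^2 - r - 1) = -63*r^5 - 27*r^4 + 16*r^3 - 24*r^2 - r + 3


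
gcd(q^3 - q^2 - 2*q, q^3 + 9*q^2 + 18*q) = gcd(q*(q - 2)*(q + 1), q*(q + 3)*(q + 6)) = q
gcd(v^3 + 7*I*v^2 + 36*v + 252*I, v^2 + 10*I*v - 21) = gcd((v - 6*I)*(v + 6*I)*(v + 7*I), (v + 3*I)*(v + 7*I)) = v + 7*I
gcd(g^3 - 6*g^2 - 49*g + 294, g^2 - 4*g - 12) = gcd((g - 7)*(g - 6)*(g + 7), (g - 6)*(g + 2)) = g - 6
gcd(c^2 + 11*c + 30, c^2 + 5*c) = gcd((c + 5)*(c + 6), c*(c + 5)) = c + 5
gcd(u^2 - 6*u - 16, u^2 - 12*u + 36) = 1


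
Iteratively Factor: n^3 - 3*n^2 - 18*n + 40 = (n - 2)*(n^2 - n - 20) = (n - 2)*(n + 4)*(n - 5)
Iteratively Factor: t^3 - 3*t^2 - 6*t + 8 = (t - 4)*(t^2 + t - 2) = (t - 4)*(t - 1)*(t + 2)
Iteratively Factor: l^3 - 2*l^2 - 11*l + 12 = (l - 1)*(l^2 - l - 12) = (l - 4)*(l - 1)*(l + 3)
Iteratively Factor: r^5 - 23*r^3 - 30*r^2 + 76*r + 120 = (r - 2)*(r^4 + 2*r^3 - 19*r^2 - 68*r - 60) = (r - 2)*(r + 3)*(r^3 - r^2 - 16*r - 20) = (r - 2)*(r + 2)*(r + 3)*(r^2 - 3*r - 10) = (r - 5)*(r - 2)*(r + 2)*(r + 3)*(r + 2)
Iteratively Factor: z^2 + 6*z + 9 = (z + 3)*(z + 3)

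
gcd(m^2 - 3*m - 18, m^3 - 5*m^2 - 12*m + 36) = m^2 - 3*m - 18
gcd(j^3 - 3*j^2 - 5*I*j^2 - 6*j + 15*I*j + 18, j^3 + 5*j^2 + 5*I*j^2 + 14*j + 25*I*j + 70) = j - 2*I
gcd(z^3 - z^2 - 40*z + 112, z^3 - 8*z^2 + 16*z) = z^2 - 8*z + 16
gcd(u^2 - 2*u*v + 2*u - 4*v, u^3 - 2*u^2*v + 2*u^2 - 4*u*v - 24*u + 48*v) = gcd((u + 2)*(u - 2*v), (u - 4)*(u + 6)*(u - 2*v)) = u - 2*v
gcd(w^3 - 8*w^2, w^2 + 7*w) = w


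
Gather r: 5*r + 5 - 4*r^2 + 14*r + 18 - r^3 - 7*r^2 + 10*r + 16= -r^3 - 11*r^2 + 29*r + 39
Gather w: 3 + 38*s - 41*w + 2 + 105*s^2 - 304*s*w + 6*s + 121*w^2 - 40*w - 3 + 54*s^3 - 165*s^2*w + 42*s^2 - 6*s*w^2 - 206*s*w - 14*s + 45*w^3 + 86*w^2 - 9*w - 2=54*s^3 + 147*s^2 + 30*s + 45*w^3 + w^2*(207 - 6*s) + w*(-165*s^2 - 510*s - 90)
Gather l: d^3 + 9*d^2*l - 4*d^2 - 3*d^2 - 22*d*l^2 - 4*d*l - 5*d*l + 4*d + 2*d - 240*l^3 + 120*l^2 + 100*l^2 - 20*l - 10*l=d^3 - 7*d^2 + 6*d - 240*l^3 + l^2*(220 - 22*d) + l*(9*d^2 - 9*d - 30)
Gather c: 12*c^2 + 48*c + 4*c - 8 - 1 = 12*c^2 + 52*c - 9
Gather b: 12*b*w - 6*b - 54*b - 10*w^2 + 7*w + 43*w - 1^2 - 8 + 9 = b*(12*w - 60) - 10*w^2 + 50*w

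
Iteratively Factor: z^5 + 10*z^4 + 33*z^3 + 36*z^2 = (z + 4)*(z^4 + 6*z^3 + 9*z^2) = (z + 3)*(z + 4)*(z^3 + 3*z^2) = z*(z + 3)*(z + 4)*(z^2 + 3*z) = z^2*(z + 3)*(z + 4)*(z + 3)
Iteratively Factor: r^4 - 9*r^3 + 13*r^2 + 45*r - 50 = (r + 2)*(r^3 - 11*r^2 + 35*r - 25) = (r - 1)*(r + 2)*(r^2 - 10*r + 25) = (r - 5)*(r - 1)*(r + 2)*(r - 5)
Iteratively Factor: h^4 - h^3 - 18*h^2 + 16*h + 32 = (h + 1)*(h^3 - 2*h^2 - 16*h + 32) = (h + 1)*(h + 4)*(h^2 - 6*h + 8) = (h - 4)*(h + 1)*(h + 4)*(h - 2)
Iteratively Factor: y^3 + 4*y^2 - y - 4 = (y - 1)*(y^2 + 5*y + 4) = (y - 1)*(y + 4)*(y + 1)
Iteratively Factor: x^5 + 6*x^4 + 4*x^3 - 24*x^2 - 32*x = (x + 2)*(x^4 + 4*x^3 - 4*x^2 - 16*x) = (x + 2)^2*(x^3 + 2*x^2 - 8*x) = x*(x + 2)^2*(x^2 + 2*x - 8) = x*(x - 2)*(x + 2)^2*(x + 4)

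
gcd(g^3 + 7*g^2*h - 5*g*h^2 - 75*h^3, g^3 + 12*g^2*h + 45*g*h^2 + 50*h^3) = g^2 + 10*g*h + 25*h^2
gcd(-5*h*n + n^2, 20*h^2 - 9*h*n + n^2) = 5*h - n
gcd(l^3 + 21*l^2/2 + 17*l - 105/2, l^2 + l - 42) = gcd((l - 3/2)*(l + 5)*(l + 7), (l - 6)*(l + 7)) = l + 7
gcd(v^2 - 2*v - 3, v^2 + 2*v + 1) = v + 1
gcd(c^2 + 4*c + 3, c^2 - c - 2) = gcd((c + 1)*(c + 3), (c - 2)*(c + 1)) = c + 1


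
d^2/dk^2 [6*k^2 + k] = 12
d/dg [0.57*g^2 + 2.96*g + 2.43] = 1.14*g + 2.96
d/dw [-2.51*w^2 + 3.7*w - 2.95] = 3.7 - 5.02*w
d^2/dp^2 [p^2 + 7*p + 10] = 2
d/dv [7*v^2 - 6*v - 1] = 14*v - 6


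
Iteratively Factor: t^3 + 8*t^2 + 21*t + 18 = (t + 3)*(t^2 + 5*t + 6) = (t + 2)*(t + 3)*(t + 3)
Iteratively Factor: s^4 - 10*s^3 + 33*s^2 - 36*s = (s - 3)*(s^3 - 7*s^2 + 12*s) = (s - 3)^2*(s^2 - 4*s) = (s - 4)*(s - 3)^2*(s)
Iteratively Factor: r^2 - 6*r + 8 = (r - 4)*(r - 2)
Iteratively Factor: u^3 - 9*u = (u + 3)*(u^2 - 3*u) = (u - 3)*(u + 3)*(u)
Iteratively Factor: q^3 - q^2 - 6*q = (q + 2)*(q^2 - 3*q) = (q - 3)*(q + 2)*(q)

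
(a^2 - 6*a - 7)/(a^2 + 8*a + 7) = (a - 7)/(a + 7)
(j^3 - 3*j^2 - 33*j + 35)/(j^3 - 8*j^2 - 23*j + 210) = (j - 1)/(j - 6)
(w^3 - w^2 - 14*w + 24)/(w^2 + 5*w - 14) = (w^2 + w - 12)/(w + 7)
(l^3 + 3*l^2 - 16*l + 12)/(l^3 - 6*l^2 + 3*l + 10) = (l^2 + 5*l - 6)/(l^2 - 4*l - 5)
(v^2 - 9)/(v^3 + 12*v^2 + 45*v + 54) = (v - 3)/(v^2 + 9*v + 18)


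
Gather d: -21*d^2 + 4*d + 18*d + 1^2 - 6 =-21*d^2 + 22*d - 5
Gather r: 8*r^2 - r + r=8*r^2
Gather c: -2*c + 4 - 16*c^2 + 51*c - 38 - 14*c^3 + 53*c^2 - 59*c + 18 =-14*c^3 + 37*c^2 - 10*c - 16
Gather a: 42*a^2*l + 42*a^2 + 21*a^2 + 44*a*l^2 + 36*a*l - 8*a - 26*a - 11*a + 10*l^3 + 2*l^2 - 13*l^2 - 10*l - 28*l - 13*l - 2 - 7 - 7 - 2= a^2*(42*l + 63) + a*(44*l^2 + 36*l - 45) + 10*l^3 - 11*l^2 - 51*l - 18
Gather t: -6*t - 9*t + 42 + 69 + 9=120 - 15*t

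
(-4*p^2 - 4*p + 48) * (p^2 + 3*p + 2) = -4*p^4 - 16*p^3 + 28*p^2 + 136*p + 96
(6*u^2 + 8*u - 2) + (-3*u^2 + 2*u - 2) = 3*u^2 + 10*u - 4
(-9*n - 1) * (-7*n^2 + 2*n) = 63*n^3 - 11*n^2 - 2*n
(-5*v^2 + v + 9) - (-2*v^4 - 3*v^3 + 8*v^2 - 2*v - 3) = 2*v^4 + 3*v^3 - 13*v^2 + 3*v + 12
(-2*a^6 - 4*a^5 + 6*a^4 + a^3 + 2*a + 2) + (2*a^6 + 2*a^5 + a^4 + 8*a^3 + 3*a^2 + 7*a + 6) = -2*a^5 + 7*a^4 + 9*a^3 + 3*a^2 + 9*a + 8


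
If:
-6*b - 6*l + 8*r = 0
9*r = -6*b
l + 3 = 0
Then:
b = 27/17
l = -3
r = -18/17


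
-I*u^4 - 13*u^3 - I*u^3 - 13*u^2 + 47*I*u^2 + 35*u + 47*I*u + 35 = (u - 7*I)*(u - 5*I)*(u - I)*(-I*u - I)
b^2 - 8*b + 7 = (b - 7)*(b - 1)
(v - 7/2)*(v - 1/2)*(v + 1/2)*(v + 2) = v^4 - 3*v^3/2 - 29*v^2/4 + 3*v/8 + 7/4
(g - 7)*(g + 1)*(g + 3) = g^3 - 3*g^2 - 25*g - 21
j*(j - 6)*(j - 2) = j^3 - 8*j^2 + 12*j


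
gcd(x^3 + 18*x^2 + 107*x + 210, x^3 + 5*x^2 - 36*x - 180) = x^2 + 11*x + 30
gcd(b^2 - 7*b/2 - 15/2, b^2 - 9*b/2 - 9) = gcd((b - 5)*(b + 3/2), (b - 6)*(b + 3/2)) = b + 3/2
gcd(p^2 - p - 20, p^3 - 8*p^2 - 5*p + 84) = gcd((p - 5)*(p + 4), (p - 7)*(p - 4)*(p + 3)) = 1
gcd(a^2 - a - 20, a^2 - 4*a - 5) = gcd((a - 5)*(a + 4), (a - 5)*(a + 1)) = a - 5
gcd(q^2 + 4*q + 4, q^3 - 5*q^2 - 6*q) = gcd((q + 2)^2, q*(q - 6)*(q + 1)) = 1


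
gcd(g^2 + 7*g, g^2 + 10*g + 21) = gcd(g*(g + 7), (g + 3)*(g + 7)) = g + 7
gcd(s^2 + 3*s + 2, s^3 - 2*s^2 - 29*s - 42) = s + 2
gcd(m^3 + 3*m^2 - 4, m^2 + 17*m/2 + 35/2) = 1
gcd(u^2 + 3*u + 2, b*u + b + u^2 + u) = u + 1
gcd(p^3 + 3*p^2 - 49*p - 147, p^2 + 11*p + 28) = p + 7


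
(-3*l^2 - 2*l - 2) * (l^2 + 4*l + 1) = -3*l^4 - 14*l^3 - 13*l^2 - 10*l - 2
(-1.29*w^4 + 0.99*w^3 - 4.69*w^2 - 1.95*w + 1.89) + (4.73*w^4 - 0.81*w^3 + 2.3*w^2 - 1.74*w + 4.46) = 3.44*w^4 + 0.18*w^3 - 2.39*w^2 - 3.69*w + 6.35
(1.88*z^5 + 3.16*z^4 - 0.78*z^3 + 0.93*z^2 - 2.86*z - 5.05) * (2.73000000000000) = 5.1324*z^5 + 8.6268*z^4 - 2.1294*z^3 + 2.5389*z^2 - 7.8078*z - 13.7865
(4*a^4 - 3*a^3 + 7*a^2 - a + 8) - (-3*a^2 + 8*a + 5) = 4*a^4 - 3*a^3 + 10*a^2 - 9*a + 3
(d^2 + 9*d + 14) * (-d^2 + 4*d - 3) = -d^4 - 5*d^3 + 19*d^2 + 29*d - 42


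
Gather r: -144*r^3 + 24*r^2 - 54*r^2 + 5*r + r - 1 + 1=-144*r^3 - 30*r^2 + 6*r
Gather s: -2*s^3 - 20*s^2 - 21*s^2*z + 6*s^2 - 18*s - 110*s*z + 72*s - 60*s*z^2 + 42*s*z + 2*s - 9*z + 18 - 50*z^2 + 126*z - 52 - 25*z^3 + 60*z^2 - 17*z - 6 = -2*s^3 + s^2*(-21*z - 14) + s*(-60*z^2 - 68*z + 56) - 25*z^3 + 10*z^2 + 100*z - 40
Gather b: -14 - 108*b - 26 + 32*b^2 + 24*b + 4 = 32*b^2 - 84*b - 36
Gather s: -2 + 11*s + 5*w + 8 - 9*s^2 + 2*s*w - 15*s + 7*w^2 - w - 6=-9*s^2 + s*(2*w - 4) + 7*w^2 + 4*w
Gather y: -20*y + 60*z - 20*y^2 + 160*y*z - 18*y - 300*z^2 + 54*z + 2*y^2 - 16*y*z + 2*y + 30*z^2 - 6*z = -18*y^2 + y*(144*z - 36) - 270*z^2 + 108*z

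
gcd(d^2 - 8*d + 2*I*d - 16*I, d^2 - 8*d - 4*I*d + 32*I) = d - 8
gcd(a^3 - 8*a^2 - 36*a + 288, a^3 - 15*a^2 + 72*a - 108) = a - 6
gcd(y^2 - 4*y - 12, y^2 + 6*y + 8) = y + 2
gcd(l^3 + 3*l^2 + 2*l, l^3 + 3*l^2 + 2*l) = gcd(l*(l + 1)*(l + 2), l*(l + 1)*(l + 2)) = l^3 + 3*l^2 + 2*l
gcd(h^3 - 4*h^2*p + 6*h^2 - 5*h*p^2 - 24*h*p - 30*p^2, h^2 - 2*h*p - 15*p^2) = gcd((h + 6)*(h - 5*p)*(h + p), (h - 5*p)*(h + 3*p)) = -h + 5*p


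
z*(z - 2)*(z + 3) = z^3 + z^2 - 6*z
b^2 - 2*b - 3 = (b - 3)*(b + 1)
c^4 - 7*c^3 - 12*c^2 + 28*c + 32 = (c - 8)*(c - 2)*(c + 1)*(c + 2)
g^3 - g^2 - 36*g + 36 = (g - 6)*(g - 1)*(g + 6)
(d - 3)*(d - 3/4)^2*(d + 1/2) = d^4 - 4*d^3 + 45*d^2/16 + 27*d/32 - 27/32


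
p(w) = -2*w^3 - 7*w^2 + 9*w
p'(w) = -6*w^2 - 14*w + 9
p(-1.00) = -14.00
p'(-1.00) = 17.00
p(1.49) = -8.75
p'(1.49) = -25.18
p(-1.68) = -25.39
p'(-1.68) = 15.59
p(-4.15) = -14.96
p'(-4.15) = -36.24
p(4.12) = -221.61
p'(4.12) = -150.53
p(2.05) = -28.20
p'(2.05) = -44.92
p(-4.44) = -2.90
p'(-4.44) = -47.12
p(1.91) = -22.28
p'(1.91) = -39.63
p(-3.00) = -36.00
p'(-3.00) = -3.00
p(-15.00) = 5040.00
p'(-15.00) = -1131.00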